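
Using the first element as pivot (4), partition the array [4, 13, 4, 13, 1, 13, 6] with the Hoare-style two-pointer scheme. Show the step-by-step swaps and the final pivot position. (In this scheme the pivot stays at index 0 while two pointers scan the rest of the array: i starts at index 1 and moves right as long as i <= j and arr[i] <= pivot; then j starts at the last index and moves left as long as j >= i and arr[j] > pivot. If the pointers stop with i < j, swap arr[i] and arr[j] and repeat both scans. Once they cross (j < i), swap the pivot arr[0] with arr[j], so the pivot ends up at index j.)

Hoare-style two-pointer partition with pivot = 4:

Initial array: [4, 13, 4, 13, 1, 13, 6]

Pointers start at i = 1, j = 6.
i stops at index 1 (arr[1]=13 > 4), j stops at index 4 (arr[4]=1 <= 4): swap arr[1] and arr[4], array becomes [4, 1, 4, 13, 13, 13, 6]
i ends at 3, j ends at 2: the pointers have crossed (j < i), so scanning stops.

Swap pivot arr[0] with arr[2] to place pivot at position 2: [4, 1, 4, 13, 13, 13, 6]
Pivot position: 2

After partitioning with pivot 4, the array becomes [4, 1, 4, 13, 13, 13, 6]. The pivot is placed at index 2. All elements to the left of the pivot are <= 4, and all elements to the right are > 4.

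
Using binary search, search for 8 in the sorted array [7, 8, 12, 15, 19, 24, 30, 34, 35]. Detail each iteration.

Binary search for 8 in [7, 8, 12, 15, 19, 24, 30, 34, 35]:

lo=0, hi=8, mid=4, arr[mid]=19 -> 19 > 8, search left half
lo=0, hi=3, mid=1, arr[mid]=8 -> Found target at index 1!

Binary search finds 8 at index 1 after 2 comparisons. The search repeatedly halves the search space by comparing with the middle element.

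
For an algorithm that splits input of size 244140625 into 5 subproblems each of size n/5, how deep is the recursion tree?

For divide and conquer with division factor 5:

Problem sizes at each level:
Level 0: 244140625
Level 1: 48828125
Level 2: 9765625
Level 3: 1953125
Level 4: 390625
Level 5: 78125
Level 6: 15625
Level 7: 3125
Level 8: 625
Level 9: 125
Level 10: 25
Level 11: 5
Level 12: 1

The root is level 0 and the size-1 base case is level 12 (the tree spans levels 0 through 12, i.e. 13 levels counting the root), so the depth is the number of divisions: log_5(244140625) = 12

The recursion tree depth is log_5(244140625) = 12. At each level, the problem size is divided by 5, so it takes 12 divisions to reduce to a base case of size 1. The algorithm makes 5 recursive calls at each level.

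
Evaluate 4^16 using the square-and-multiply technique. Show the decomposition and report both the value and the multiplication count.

Computing 4^16 by squaring (build up from 4^1; each line after the first costs one multiplication):

4^1 = 4
4^2 = (4^1)^2 = 4^2 = 16
4^4 = (4^2)^2 = 16^2 = 256
4^8 = (4^4)^2 = 256^2 = 65536
4^16 = (4^8)^2 = 65536^2 = 4294967296

Result: 4294967296
Multiplications needed: 4 (4 lines after 4^1)

4^16 = 4294967296. Using exponentiation by squaring, this requires 4 multiplications. The key idea: if the exponent is even, square the half-power; if odd, multiply by the base once.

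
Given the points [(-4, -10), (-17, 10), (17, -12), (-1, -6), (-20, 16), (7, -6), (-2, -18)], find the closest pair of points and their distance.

Computing all pairwise distances among 7 points:

d((-4, -10), (-17, 10)) = 23.8537
d((-4, -10), (17, -12)) = 21.095
d((-4, -10), (-1, -6)) = 5.0 <-- minimum
d((-4, -10), (-20, 16)) = 30.5287
d((-4, -10), (7, -6)) = 11.7047
d((-4, -10), (-2, -18)) = 8.2462
d((-17, 10), (17, -12)) = 40.4969
d((-17, 10), (-1, -6)) = 22.6274
d((-17, 10), (-20, 16)) = 6.7082
d((-17, 10), (7, -6)) = 28.8444
d((-17, 10), (-2, -18)) = 31.7648
d((17, -12), (-1, -6)) = 18.9737
d((17, -12), (-20, 16)) = 46.4004
d((17, -12), (7, -6)) = 11.6619
d((17, -12), (-2, -18)) = 19.9249
d((-1, -6), (-20, 16)) = 29.0689
d((-1, -6), (7, -6)) = 8.0
d((-1, -6), (-2, -18)) = 12.0416
d((-20, 16), (7, -6)) = 34.8281
d((-20, 16), (-2, -18)) = 38.4708
d((7, -6), (-2, -18)) = 15.0

Closest pair: (-4, -10) and (-1, -6) with distance 5.0

The closest pair is (-4, -10) and (-1, -6) with Euclidean distance 5.0. For 7 points, brute-force pairwise comparison is shown above. For large n, the divide-and-conquer algorithm (sort by x, recurse on halves, check the dividing strip) achieves O(n log n).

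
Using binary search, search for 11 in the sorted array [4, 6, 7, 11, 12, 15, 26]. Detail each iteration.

Binary search for 11 in [4, 6, 7, 11, 12, 15, 26]:

lo=0, hi=6, mid=3, arr[mid]=11 -> Found target at index 3!

Binary search finds 11 at index 3 after 1 comparisons. The search repeatedly halves the search space by comparing with the middle element.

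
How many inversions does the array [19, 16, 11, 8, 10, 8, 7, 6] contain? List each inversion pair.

Finding inversions in [19, 16, 11, 8, 10, 8, 7, 6]:

(0, 1): arr[0]=19 > arr[1]=16
(0, 2): arr[0]=19 > arr[2]=11
(0, 3): arr[0]=19 > arr[3]=8
(0, 4): arr[0]=19 > arr[4]=10
(0, 5): arr[0]=19 > arr[5]=8
(0, 6): arr[0]=19 > arr[6]=7
(0, 7): arr[0]=19 > arr[7]=6
(1, 2): arr[1]=16 > arr[2]=11
(1, 3): arr[1]=16 > arr[3]=8
(1, 4): arr[1]=16 > arr[4]=10
(1, 5): arr[1]=16 > arr[5]=8
(1, 6): arr[1]=16 > arr[6]=7
(1, 7): arr[1]=16 > arr[7]=6
(2, 3): arr[2]=11 > arr[3]=8
(2, 4): arr[2]=11 > arr[4]=10
(2, 5): arr[2]=11 > arr[5]=8
(2, 6): arr[2]=11 > arr[6]=7
(2, 7): arr[2]=11 > arr[7]=6
(3, 6): arr[3]=8 > arr[6]=7
(3, 7): arr[3]=8 > arr[7]=6
(4, 5): arr[4]=10 > arr[5]=8
(4, 6): arr[4]=10 > arr[6]=7
(4, 7): arr[4]=10 > arr[7]=6
(5, 6): arr[5]=8 > arr[6]=7
(5, 7): arr[5]=8 > arr[7]=6
(6, 7): arr[6]=7 > arr[7]=6

Total inversions: 26

The array has 26 inversion(s): (0,1), (0,2), (0,3), (0,4), (0,5), (0,6), (0,7), (1,2), (1,3), (1,4), (1,5), (1,6), (1,7), (2,3), (2,4), (2,5), (2,6), (2,7), (3,6), (3,7), (4,5), (4,6), (4,7), (5,6), (5,7), (6,7). Each pair (i,j) satisfies i < j and arr[i] > arr[j].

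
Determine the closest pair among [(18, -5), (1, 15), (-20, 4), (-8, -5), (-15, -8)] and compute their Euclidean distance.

Computing all pairwise distances among 5 points:

d((18, -5), (1, 15)) = 26.2488
d((18, -5), (-20, 4)) = 39.0512
d((18, -5), (-8, -5)) = 26.0
d((18, -5), (-15, -8)) = 33.1361
d((1, 15), (-20, 4)) = 23.7065
d((1, 15), (-8, -5)) = 21.9317
d((1, 15), (-15, -8)) = 28.0179
d((-20, 4), (-8, -5)) = 15.0
d((-20, 4), (-15, -8)) = 13.0
d((-8, -5), (-15, -8)) = 7.6158 <-- minimum

Closest pair: (-8, -5) and (-15, -8) with distance 7.6158

The closest pair is (-8, -5) and (-15, -8) with Euclidean distance 7.6158. For 5 points, brute-force pairwise comparison is shown above. For large n, the divide-and-conquer algorithm (sort by x, recurse on halves, check the dividing strip) achieves O(n log n).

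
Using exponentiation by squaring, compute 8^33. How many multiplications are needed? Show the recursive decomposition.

Computing 8^33 by squaring (build up from 8^1; each line after the first costs one multiplication):

8^1 = 8
8^2 = (8^1)^2 = 8^2 = 64
8^4 = (8^2)^2 = 64^2 = 4096
8^8 = (8^4)^2 = 4096^2 = 16777216
8^16 = (8^8)^2 = 16777216^2 = 281474976710656
8^32 = (8^16)^2 = 281474976710656^2 = 79228162514264337593543950336
8^33 = 8 * 8^32 = 8 * 79228162514264337593543950336 = 633825300114114700748351602688

Result: 633825300114114700748351602688
Multiplications needed: 6 (6 lines after 8^1)

8^33 = 633825300114114700748351602688. Using exponentiation by squaring, this requires 6 multiplications. The key idea: if the exponent is even, square the half-power; if odd, multiply by the base once.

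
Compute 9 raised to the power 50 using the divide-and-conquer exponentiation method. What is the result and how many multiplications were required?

Computing 9^50 by squaring (build up from 9^1; each line after the first costs one multiplication):

9^1 = 9
9^2 = (9^1)^2 = 9^2 = 81
9^3 = 9 * 9^2 = 9 * 81 = 729
9^6 = (9^3)^2 = 729^2 = 531441
9^12 = (9^6)^2 = 531441^2 = 282429536481
9^24 = (9^12)^2 = 282429536481^2 = 79766443076872509863361
9^25 = 9 * 9^24 = 9 * 79766443076872509863361 = 717897987691852588770249
9^50 = (9^25)^2 = 717897987691852588770249^2 = 515377520732011331036461129765621272702107522001

Result: 515377520732011331036461129765621272702107522001
Multiplications needed: 7 (7 lines after 9^1)

9^50 = 515377520732011331036461129765621272702107522001. Using exponentiation by squaring, this requires 7 multiplications. The key idea: if the exponent is even, square the half-power; if odd, multiply by the base once.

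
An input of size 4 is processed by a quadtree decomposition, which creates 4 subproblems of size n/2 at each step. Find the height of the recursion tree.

For divide and conquer with division factor 2:

Problem sizes at each level:
Level 0: 4
Level 1: 2
Level 2: 1

The root is level 0 and the size-1 base case is level 2 (the tree spans levels 0 through 2, i.e. 3 levels counting the root), so the depth is the number of divisions: log_2(4) = 2

The recursion tree depth is log_2(4) = 2. At each level, the problem size is divided by 2, so it takes 2 divisions to reduce to a base case of size 1. The algorithm makes 4 recursive calls at each level.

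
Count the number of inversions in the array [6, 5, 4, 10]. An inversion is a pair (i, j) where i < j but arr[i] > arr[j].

Finding inversions in [6, 5, 4, 10]:

(0, 1): arr[0]=6 > arr[1]=5
(0, 2): arr[0]=6 > arr[2]=4
(1, 2): arr[1]=5 > arr[2]=4

Total inversions: 3

The array has 3 inversion(s): (0,1), (0,2), (1,2). Each pair (i,j) satisfies i < j and arr[i] > arr[j].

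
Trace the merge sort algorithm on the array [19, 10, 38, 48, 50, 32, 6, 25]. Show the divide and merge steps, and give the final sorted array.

Merge sort trace:

Split: [19, 10, 38, 48, 50, 32, 6, 25] -> [19, 10, 38, 48] and [50, 32, 6, 25]
  Split: [19, 10, 38, 48] -> [19, 10] and [38, 48]
    Split: [19, 10] -> [19] and [10]
    Merge: [19] + [10] -> [10, 19]
    Split: [38, 48] -> [38] and [48]
    Merge: [38] + [48] -> [38, 48]
  Merge: [10, 19] + [38, 48] -> [10, 19, 38, 48]
  Split: [50, 32, 6, 25] -> [50, 32] and [6, 25]
    Split: [50, 32] -> [50] and [32]
    Merge: [50] + [32] -> [32, 50]
    Split: [6, 25] -> [6] and [25]
    Merge: [6] + [25] -> [6, 25]
  Merge: [32, 50] + [6, 25] -> [6, 25, 32, 50]
Merge: [10, 19, 38, 48] + [6, 25, 32, 50] -> [6, 10, 19, 25, 32, 38, 48, 50]

Final sorted array: [6, 10, 19, 25, 32, 38, 48, 50]

The merge sort proceeds by recursively splitting the array and merging sorted halves.
After all merges, the sorted array is [6, 10, 19, 25, 32, 38, 48, 50].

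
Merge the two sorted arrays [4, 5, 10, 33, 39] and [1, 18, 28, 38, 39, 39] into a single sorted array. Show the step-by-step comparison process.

Merging process:

Compare 4 vs 1: take 1 from right. Merged: [1]
Compare 4 vs 18: take 4 from left. Merged: [1, 4]
Compare 5 vs 18: take 5 from left. Merged: [1, 4, 5]
Compare 10 vs 18: take 10 from left. Merged: [1, 4, 5, 10]
Compare 33 vs 18: take 18 from right. Merged: [1, 4, 5, 10, 18]
Compare 33 vs 28: take 28 from right. Merged: [1, 4, 5, 10, 18, 28]
Compare 33 vs 38: take 33 from left. Merged: [1, 4, 5, 10, 18, 28, 33]
Compare 39 vs 38: take 38 from right. Merged: [1, 4, 5, 10, 18, 28, 33, 38]
Compare 39 vs 39: take 39 from left. Merged: [1, 4, 5, 10, 18, 28, 33, 38, 39]
Append remaining from right: [39, 39]. Merged: [1, 4, 5, 10, 18, 28, 33, 38, 39, 39, 39]

Final merged array: [1, 4, 5, 10, 18, 28, 33, 38, 39, 39, 39]
Total comparisons: 9

The merged array is [1, 4, 5, 10, 18, 28, 33, 38, 39, 39, 39], requiring 9 comparisons. The merge step runs in O(n) time where n is the total number of elements.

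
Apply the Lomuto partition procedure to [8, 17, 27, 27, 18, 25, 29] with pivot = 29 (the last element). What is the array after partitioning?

Lomuto partition with pivot = 29:

Initial array: [8, 17, 27, 27, 18, 25, 29]

arr[0]=8 <= 29: swap with position 0, array becomes [8, 17, 27, 27, 18, 25, 29]
arr[1]=17 <= 29: swap with position 1, array becomes [8, 17, 27, 27, 18, 25, 29]
arr[2]=27 <= 29: swap with position 2, array becomes [8, 17, 27, 27, 18, 25, 29]
arr[3]=27 <= 29: swap with position 3, array becomes [8, 17, 27, 27, 18, 25, 29]
arr[4]=18 <= 29: swap with position 4, array becomes [8, 17, 27, 27, 18, 25, 29]
arr[5]=25 <= 29: swap with position 5, array becomes [8, 17, 27, 27, 18, 25, 29]

Place pivot at position 6: [8, 17, 27, 27, 18, 25, 29]
Pivot position: 6

After partitioning with pivot 29, the array becomes [8, 17, 27, 27, 18, 25, 29]. The pivot is placed at index 6. All elements to the left of the pivot are <= 29, and all elements to the right are > 29.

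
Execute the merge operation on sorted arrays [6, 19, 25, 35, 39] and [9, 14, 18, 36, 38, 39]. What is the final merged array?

Merging process:

Compare 6 vs 9: take 6 from left. Merged: [6]
Compare 19 vs 9: take 9 from right. Merged: [6, 9]
Compare 19 vs 14: take 14 from right. Merged: [6, 9, 14]
Compare 19 vs 18: take 18 from right. Merged: [6, 9, 14, 18]
Compare 19 vs 36: take 19 from left. Merged: [6, 9, 14, 18, 19]
Compare 25 vs 36: take 25 from left. Merged: [6, 9, 14, 18, 19, 25]
Compare 35 vs 36: take 35 from left. Merged: [6, 9, 14, 18, 19, 25, 35]
Compare 39 vs 36: take 36 from right. Merged: [6, 9, 14, 18, 19, 25, 35, 36]
Compare 39 vs 38: take 38 from right. Merged: [6, 9, 14, 18, 19, 25, 35, 36, 38]
Compare 39 vs 39: take 39 from left. Merged: [6, 9, 14, 18, 19, 25, 35, 36, 38, 39]
Append remaining from right: [39]. Merged: [6, 9, 14, 18, 19, 25, 35, 36, 38, 39, 39]

Final merged array: [6, 9, 14, 18, 19, 25, 35, 36, 38, 39, 39]
Total comparisons: 10

The merged array is [6, 9, 14, 18, 19, 25, 35, 36, 38, 39, 39], requiring 10 comparisons. The merge step runs in O(n) time where n is the total number of elements.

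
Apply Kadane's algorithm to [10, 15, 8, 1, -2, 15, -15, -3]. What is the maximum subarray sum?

Using Kadane's algorithm on [10, 15, 8, 1, -2, 15, -15, -3]:

Scanning through the array:
Position 1 (value 15): max_ending_here = 25, max_so_far = 25
Position 2 (value 8): max_ending_here = 33, max_so_far = 33
Position 3 (value 1): max_ending_here = 34, max_so_far = 34
Position 4 (value -2): max_ending_here = 32, max_so_far = 34
Position 5 (value 15): max_ending_here = 47, max_so_far = 47
Position 6 (value -15): max_ending_here = 32, max_so_far = 47
Position 7 (value -3): max_ending_here = 29, max_so_far = 47

Maximum subarray: [10, 15, 8, 1, -2, 15]
Maximum sum: 47

The maximum subarray is [10, 15, 8, 1, -2, 15] with sum 47. This subarray runs from index 0 to index 5.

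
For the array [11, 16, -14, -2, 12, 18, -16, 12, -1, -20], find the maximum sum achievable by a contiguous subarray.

Using Kadane's algorithm on [11, 16, -14, -2, 12, 18, -16, 12, -1, -20]:

Scanning through the array:
Position 1 (value 16): max_ending_here = 27, max_so_far = 27
Position 2 (value -14): max_ending_here = 13, max_so_far = 27
Position 3 (value -2): max_ending_here = 11, max_so_far = 27
Position 4 (value 12): max_ending_here = 23, max_so_far = 27
Position 5 (value 18): max_ending_here = 41, max_so_far = 41
Position 6 (value -16): max_ending_here = 25, max_so_far = 41
Position 7 (value 12): max_ending_here = 37, max_so_far = 41
Position 8 (value -1): max_ending_here = 36, max_so_far = 41
Position 9 (value -20): max_ending_here = 16, max_so_far = 41

Maximum subarray: [11, 16, -14, -2, 12, 18]
Maximum sum: 41

The maximum subarray is [11, 16, -14, -2, 12, 18] with sum 41. This subarray runs from index 0 to index 5.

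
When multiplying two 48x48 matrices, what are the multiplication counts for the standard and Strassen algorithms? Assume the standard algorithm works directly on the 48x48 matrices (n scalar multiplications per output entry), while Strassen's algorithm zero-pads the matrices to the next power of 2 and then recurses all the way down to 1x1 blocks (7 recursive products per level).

Matrix multiplication for 48x48 matrices:

Strassen's algorithm requires power-of-2 dimensions. Pad 48x48 to 64x64 (next power of 2).

Standard algorithm: 48^3 = 110592 multiplications
Strassen's algorithm: 7^(log2(64)) = 7^6 = 117649 multiplications
Difference: 110592 - 117649 = -7057 (Strassen uses MORE here due to padding overhead — for small or just-over-power-of-2 n, padding can outweigh the per-level savings)

Standard: 110592 multiplications (48^3). Strassen: 117649 multiplications (7^6, after padding to 64x64). Strassen reduces 8 recursive multiplications to 7 at each level.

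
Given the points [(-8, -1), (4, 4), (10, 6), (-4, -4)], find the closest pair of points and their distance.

Computing all pairwise distances among 4 points:

d((-8, -1), (4, 4)) = 13.0
d((-8, -1), (10, 6)) = 19.3132
d((-8, -1), (-4, -4)) = 5.0 <-- minimum
d((4, 4), (10, 6)) = 6.3246
d((4, 4), (-4, -4)) = 11.3137
d((10, 6), (-4, -4)) = 17.2047

Closest pair: (-8, -1) and (-4, -4) with distance 5.0

The closest pair is (-8, -1) and (-4, -4) with Euclidean distance 5.0. For 4 points, brute-force pairwise comparison is shown above. For large n, the divide-and-conquer algorithm (sort by x, recurse on halves, check the dividing strip) achieves O(n log n).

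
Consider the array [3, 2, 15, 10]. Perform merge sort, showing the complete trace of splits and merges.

Merge sort trace:

Split: [3, 2, 15, 10] -> [3, 2] and [15, 10]
  Split: [3, 2] -> [3] and [2]
  Merge: [3] + [2] -> [2, 3]
  Split: [15, 10] -> [15] and [10]
  Merge: [15] + [10] -> [10, 15]
Merge: [2, 3] + [10, 15] -> [2, 3, 10, 15]

Final sorted array: [2, 3, 10, 15]

The merge sort proceeds by recursively splitting the array and merging sorted halves.
After all merges, the sorted array is [2, 3, 10, 15].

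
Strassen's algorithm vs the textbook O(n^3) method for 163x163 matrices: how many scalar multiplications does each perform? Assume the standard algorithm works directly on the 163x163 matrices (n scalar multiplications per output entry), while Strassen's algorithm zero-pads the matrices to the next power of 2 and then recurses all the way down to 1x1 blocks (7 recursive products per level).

Matrix multiplication for 163x163 matrices:

Strassen's algorithm requires power-of-2 dimensions. Pad 163x163 to 256x256 (next power of 2).

Standard algorithm: 163^3 = 4330747 multiplications
Strassen's algorithm: 7^(log2(256)) = 7^8 = 5764801 multiplications
Difference: 4330747 - 5764801 = -1434054 (Strassen uses MORE here due to padding overhead — for small or just-over-power-of-2 n, padding can outweigh the per-level savings)

Standard: 4330747 multiplications (163^3). Strassen: 5764801 multiplications (7^8, after padding to 256x256). Strassen reduces 8 recursive multiplications to 7 at each level.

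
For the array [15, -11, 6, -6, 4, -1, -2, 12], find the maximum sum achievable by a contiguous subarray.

Using Kadane's algorithm on [15, -11, 6, -6, 4, -1, -2, 12]:

Scanning through the array:
Position 1 (value -11): max_ending_here = 4, max_so_far = 15
Position 2 (value 6): max_ending_here = 10, max_so_far = 15
Position 3 (value -6): max_ending_here = 4, max_so_far = 15
Position 4 (value 4): max_ending_here = 8, max_so_far = 15
Position 5 (value -1): max_ending_here = 7, max_so_far = 15
Position 6 (value -2): max_ending_here = 5, max_so_far = 15
Position 7 (value 12): max_ending_here = 17, max_so_far = 17

Maximum subarray: [15, -11, 6, -6, 4, -1, -2, 12]
Maximum sum: 17

The maximum subarray is [15, -11, 6, -6, 4, -1, -2, 12] with sum 17. This subarray runs from index 0 to index 7.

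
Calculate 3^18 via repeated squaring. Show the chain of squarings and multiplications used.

Computing 3^18 by squaring (build up from 3^1; each line after the first costs one multiplication):

3^1 = 3
3^2 = (3^1)^2 = 3^2 = 9
3^4 = (3^2)^2 = 9^2 = 81
3^8 = (3^4)^2 = 81^2 = 6561
3^9 = 3 * 3^8 = 3 * 6561 = 19683
3^18 = (3^9)^2 = 19683^2 = 387420489

Result: 387420489
Multiplications needed: 5 (5 lines after 3^1)

3^18 = 387420489. Using exponentiation by squaring, this requires 5 multiplications. The key idea: if the exponent is even, square the half-power; if odd, multiply by the base once.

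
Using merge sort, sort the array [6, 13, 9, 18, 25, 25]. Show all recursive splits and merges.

Merge sort trace:

Split: [6, 13, 9, 18, 25, 25] -> [6, 13, 9] and [18, 25, 25]
  Split: [6, 13, 9] -> [6] and [13, 9]
    Split: [13, 9] -> [13] and [9]
    Merge: [13] + [9] -> [9, 13]
  Merge: [6] + [9, 13] -> [6, 9, 13]
  Split: [18, 25, 25] -> [18] and [25, 25]
    Split: [25, 25] -> [25] and [25]
    Merge: [25] + [25] -> [25, 25]
  Merge: [18] + [25, 25] -> [18, 25, 25]
Merge: [6, 9, 13] + [18, 25, 25] -> [6, 9, 13, 18, 25, 25]

Final sorted array: [6, 9, 13, 18, 25, 25]

The merge sort proceeds by recursively splitting the array and merging sorted halves.
After all merges, the sorted array is [6, 9, 13, 18, 25, 25].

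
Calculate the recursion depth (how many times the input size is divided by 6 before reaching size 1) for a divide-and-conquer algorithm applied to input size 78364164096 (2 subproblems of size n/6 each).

For divide and conquer with division factor 6:

Problem sizes at each level:
Level 0: 78364164096
Level 1: 13060694016
Level 2: 2176782336
Level 3: 362797056
Level 4: 60466176
Level 5: 10077696
Level 6: 1679616
Level 7: 279936
Level 8: 46656
Level 9: 7776
Level 10: 1296
Level 11: 216
Level 12: 36
Level 13: 6
Level 14: 1

The root is level 0 and the size-1 base case is level 14 (the tree spans levels 0 through 14, i.e. 15 levels counting the root), so the depth is the number of divisions: log_6(78364164096) = 14

The recursion tree depth is log_6(78364164096) = 14. At each level, the problem size is divided by 6, so it takes 14 divisions to reduce to a base case of size 1. The algorithm makes 2 recursive calls at each level.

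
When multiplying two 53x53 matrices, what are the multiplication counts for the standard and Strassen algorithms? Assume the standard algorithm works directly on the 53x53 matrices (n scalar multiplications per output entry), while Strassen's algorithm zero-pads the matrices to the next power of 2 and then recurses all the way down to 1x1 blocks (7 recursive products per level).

Matrix multiplication for 53x53 matrices:

Strassen's algorithm requires power-of-2 dimensions. Pad 53x53 to 64x64 (next power of 2).

Standard algorithm: 53^3 = 148877 multiplications
Strassen's algorithm: 7^(log2(64)) = 7^6 = 117649 multiplications
Savings: 148877 - 117649 = 31228 multiplications

Standard: 148877 multiplications (53^3). Strassen: 117649 multiplications (7^6, after padding to 64x64). Strassen reduces 8 recursive multiplications to 7 at each level.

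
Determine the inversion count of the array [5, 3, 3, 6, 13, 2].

Finding inversions in [5, 3, 3, 6, 13, 2]:

(0, 1): arr[0]=5 > arr[1]=3
(0, 2): arr[0]=5 > arr[2]=3
(0, 5): arr[0]=5 > arr[5]=2
(1, 5): arr[1]=3 > arr[5]=2
(2, 5): arr[2]=3 > arr[5]=2
(3, 5): arr[3]=6 > arr[5]=2
(4, 5): arr[4]=13 > arr[5]=2

Total inversions: 7

The array has 7 inversion(s): (0,1), (0,2), (0,5), (1,5), (2,5), (3,5), (4,5). Each pair (i,j) satisfies i < j and arr[i] > arr[j].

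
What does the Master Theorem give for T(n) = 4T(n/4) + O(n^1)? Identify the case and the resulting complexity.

Master Theorem for T(n) = 4T(n/4) + O(n^1):

a = 4, b = 4, c = 1
log_b(a) = log_4(4) = 1.0000

Case 2: c = 1 = log_4(4) = 1.0000
T(n) = O(n^1 log n) = O(n log n)

For T(n) = 4T(n/4) + O(n^1): log_4(4) = 1.0000. This is Case 2 of the Master Theorem (c = log_b(a), equal work at all levels), giving O(n log n).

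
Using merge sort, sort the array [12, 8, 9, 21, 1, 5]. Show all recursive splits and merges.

Merge sort trace:

Split: [12, 8, 9, 21, 1, 5] -> [12, 8, 9] and [21, 1, 5]
  Split: [12, 8, 9] -> [12] and [8, 9]
    Split: [8, 9] -> [8] and [9]
    Merge: [8] + [9] -> [8, 9]
  Merge: [12] + [8, 9] -> [8, 9, 12]
  Split: [21, 1, 5] -> [21] and [1, 5]
    Split: [1, 5] -> [1] and [5]
    Merge: [1] + [5] -> [1, 5]
  Merge: [21] + [1, 5] -> [1, 5, 21]
Merge: [8, 9, 12] + [1, 5, 21] -> [1, 5, 8, 9, 12, 21]

Final sorted array: [1, 5, 8, 9, 12, 21]

The merge sort proceeds by recursively splitting the array and merging sorted halves.
After all merges, the sorted array is [1, 5, 8, 9, 12, 21].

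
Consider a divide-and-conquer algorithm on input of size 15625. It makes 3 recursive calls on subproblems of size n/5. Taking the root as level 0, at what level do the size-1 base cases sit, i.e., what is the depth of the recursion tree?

For divide and conquer with division factor 5:

Problem sizes at each level:
Level 0: 15625
Level 1: 3125
Level 2: 625
Level 3: 125
Level 4: 25
Level 5: 5
Level 6: 1

The root is level 0 and the size-1 base case is level 6 (the tree spans levels 0 through 6, i.e. 7 levels counting the root), so the depth is the number of divisions: log_5(15625) = 6

The recursion tree depth is log_5(15625) = 6. At each level, the problem size is divided by 5, so it takes 6 divisions to reduce to a base case of size 1. The algorithm makes 3 recursive calls at each level.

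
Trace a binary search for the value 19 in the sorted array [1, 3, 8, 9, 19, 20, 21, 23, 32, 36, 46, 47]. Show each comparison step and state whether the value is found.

Binary search for 19 in [1, 3, 8, 9, 19, 20, 21, 23, 32, 36, 46, 47]:

lo=0, hi=11, mid=5, arr[mid]=20 -> 20 > 19, search left half
lo=0, hi=4, mid=2, arr[mid]=8 -> 8 < 19, search right half
lo=3, hi=4, mid=3, arr[mid]=9 -> 9 < 19, search right half
lo=4, hi=4, mid=4, arr[mid]=19 -> Found target at index 4!

Binary search finds 19 at index 4 after 4 comparisons. The search repeatedly halves the search space by comparing with the middle element.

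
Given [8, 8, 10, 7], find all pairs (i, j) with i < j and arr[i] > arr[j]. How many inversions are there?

Finding inversions in [8, 8, 10, 7]:

(0, 3): arr[0]=8 > arr[3]=7
(1, 3): arr[1]=8 > arr[3]=7
(2, 3): arr[2]=10 > arr[3]=7

Total inversions: 3

The array has 3 inversion(s): (0,3), (1,3), (2,3). Each pair (i,j) satisfies i < j and arr[i] > arr[j].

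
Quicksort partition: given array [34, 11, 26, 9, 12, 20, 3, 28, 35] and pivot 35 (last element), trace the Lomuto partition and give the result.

Lomuto partition with pivot = 35:

Initial array: [34, 11, 26, 9, 12, 20, 3, 28, 35]

arr[0]=34 <= 35: swap with position 0, array becomes [34, 11, 26, 9, 12, 20, 3, 28, 35]
arr[1]=11 <= 35: swap with position 1, array becomes [34, 11, 26, 9, 12, 20, 3, 28, 35]
arr[2]=26 <= 35: swap with position 2, array becomes [34, 11, 26, 9, 12, 20, 3, 28, 35]
arr[3]=9 <= 35: swap with position 3, array becomes [34, 11, 26, 9, 12, 20, 3, 28, 35]
arr[4]=12 <= 35: swap with position 4, array becomes [34, 11, 26, 9, 12, 20, 3, 28, 35]
arr[5]=20 <= 35: swap with position 5, array becomes [34, 11, 26, 9, 12, 20, 3, 28, 35]
arr[6]=3 <= 35: swap with position 6, array becomes [34, 11, 26, 9, 12, 20, 3, 28, 35]
arr[7]=28 <= 35: swap with position 7, array becomes [34, 11, 26, 9, 12, 20, 3, 28, 35]

Place pivot at position 8: [34, 11, 26, 9, 12, 20, 3, 28, 35]
Pivot position: 8

After partitioning with pivot 35, the array becomes [34, 11, 26, 9, 12, 20, 3, 28, 35]. The pivot is placed at index 8. All elements to the left of the pivot are <= 35, and all elements to the right are > 35.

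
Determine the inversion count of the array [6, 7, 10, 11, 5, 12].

Finding inversions in [6, 7, 10, 11, 5, 12]:

(0, 4): arr[0]=6 > arr[4]=5
(1, 4): arr[1]=7 > arr[4]=5
(2, 4): arr[2]=10 > arr[4]=5
(3, 4): arr[3]=11 > arr[4]=5

Total inversions: 4

The array has 4 inversion(s): (0,4), (1,4), (2,4), (3,4). Each pair (i,j) satisfies i < j and arr[i] > arr[j].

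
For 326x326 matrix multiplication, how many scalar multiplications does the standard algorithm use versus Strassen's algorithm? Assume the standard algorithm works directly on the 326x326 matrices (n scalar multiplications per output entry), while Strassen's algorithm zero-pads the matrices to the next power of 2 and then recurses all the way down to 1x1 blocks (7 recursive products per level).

Matrix multiplication for 326x326 matrices:

Strassen's algorithm requires power-of-2 dimensions. Pad 326x326 to 512x512 (next power of 2).

Standard algorithm: 326^3 = 34645976 multiplications
Strassen's algorithm: 7^(log2(512)) = 7^9 = 40353607 multiplications
Difference: 34645976 - 40353607 = -5707631 (Strassen uses MORE here due to padding overhead — for small or just-over-power-of-2 n, padding can outweigh the per-level savings)

Standard: 34645976 multiplications (326^3). Strassen: 40353607 multiplications (7^9, after padding to 512x512). Strassen reduces 8 recursive multiplications to 7 at each level.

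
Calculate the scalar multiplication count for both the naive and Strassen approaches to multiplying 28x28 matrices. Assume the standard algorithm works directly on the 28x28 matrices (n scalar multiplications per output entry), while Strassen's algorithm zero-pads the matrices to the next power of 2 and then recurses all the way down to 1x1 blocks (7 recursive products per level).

Matrix multiplication for 28x28 matrices:

Strassen's algorithm requires power-of-2 dimensions. Pad 28x28 to 32x32 (next power of 2).

Standard algorithm: 28^3 = 21952 multiplications
Strassen's algorithm: 7^(log2(32)) = 7^5 = 16807 multiplications
Savings: 21952 - 16807 = 5145 multiplications

Standard: 21952 multiplications (28^3). Strassen: 16807 multiplications (7^5, after padding to 32x32). Strassen reduces 8 recursive multiplications to 7 at each level.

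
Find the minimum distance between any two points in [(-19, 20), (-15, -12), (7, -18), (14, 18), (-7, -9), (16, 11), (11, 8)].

Computing all pairwise distances among 7 points:

d((-19, 20), (-15, -12)) = 32.249
d((-19, 20), (7, -18)) = 46.0435
d((-19, 20), (14, 18)) = 33.0606
d((-19, 20), (-7, -9)) = 31.3847
d((-19, 20), (16, 11)) = 36.1386
d((-19, 20), (11, 8)) = 32.311
d((-15, -12), (7, -18)) = 22.8035
d((-15, -12), (14, 18)) = 41.7253
d((-15, -12), (-7, -9)) = 8.544
d((-15, -12), (16, 11)) = 38.6005
d((-15, -12), (11, 8)) = 32.8024
d((7, -18), (14, 18)) = 36.6742
d((7, -18), (-7, -9)) = 16.6433
d((7, -18), (16, 11)) = 30.3645
d((7, -18), (11, 8)) = 26.3059
d((14, 18), (-7, -9)) = 34.2053
d((14, 18), (16, 11)) = 7.2801
d((14, 18), (11, 8)) = 10.4403
d((-7, -9), (16, 11)) = 30.4795
d((-7, -9), (11, 8)) = 24.7588
d((16, 11), (11, 8)) = 5.831 <-- minimum

Closest pair: (16, 11) and (11, 8) with distance 5.831

The closest pair is (16, 11) and (11, 8) with Euclidean distance 5.831. For 7 points, brute-force pairwise comparison is shown above. For large n, the divide-and-conquer algorithm (sort by x, recurse on halves, check the dividing strip) achieves O(n log n).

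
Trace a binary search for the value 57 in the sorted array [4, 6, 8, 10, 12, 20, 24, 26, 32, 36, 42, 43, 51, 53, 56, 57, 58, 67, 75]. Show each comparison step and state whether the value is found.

Binary search for 57 in [4, 6, 8, 10, 12, 20, 24, 26, 32, 36, 42, 43, 51, 53, 56, 57, 58, 67, 75]:

lo=0, hi=18, mid=9, arr[mid]=36 -> 36 < 57, search right half
lo=10, hi=18, mid=14, arr[mid]=56 -> 56 < 57, search right half
lo=15, hi=18, mid=16, arr[mid]=58 -> 58 > 57, search left half
lo=15, hi=15, mid=15, arr[mid]=57 -> Found target at index 15!

Binary search finds 57 at index 15 after 4 comparisons. The search repeatedly halves the search space by comparing with the middle element.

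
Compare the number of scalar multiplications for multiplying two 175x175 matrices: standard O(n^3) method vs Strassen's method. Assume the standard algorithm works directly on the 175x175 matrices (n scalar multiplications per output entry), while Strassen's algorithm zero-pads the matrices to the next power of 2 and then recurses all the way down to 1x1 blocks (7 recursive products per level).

Matrix multiplication for 175x175 matrices:

Strassen's algorithm requires power-of-2 dimensions. Pad 175x175 to 256x256 (next power of 2).

Standard algorithm: 175^3 = 5359375 multiplications
Strassen's algorithm: 7^(log2(256)) = 7^8 = 5764801 multiplications
Difference: 5359375 - 5764801 = -405426 (Strassen uses MORE here due to padding overhead — for small or just-over-power-of-2 n, padding can outweigh the per-level savings)

Standard: 5359375 multiplications (175^3). Strassen: 5764801 multiplications (7^8, after padding to 256x256). Strassen reduces 8 recursive multiplications to 7 at each level.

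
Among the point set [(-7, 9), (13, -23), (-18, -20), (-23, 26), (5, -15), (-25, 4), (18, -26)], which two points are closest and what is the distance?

Computing all pairwise distances among 7 points:

d((-7, 9), (13, -23)) = 37.7359
d((-7, 9), (-18, -20)) = 31.0161
d((-7, 9), (-23, 26)) = 23.3452
d((-7, 9), (5, -15)) = 26.8328
d((-7, 9), (-25, 4)) = 18.6815
d((-7, 9), (18, -26)) = 43.0116
d((13, -23), (-18, -20)) = 31.1448
d((13, -23), (-23, 26)) = 60.803
d((13, -23), (5, -15)) = 11.3137
d((13, -23), (-25, 4)) = 46.6154
d((13, -23), (18, -26)) = 5.831 <-- minimum
d((-18, -20), (-23, 26)) = 46.2709
d((-18, -20), (5, -15)) = 23.5372
d((-18, -20), (-25, 4)) = 25.0
d((-18, -20), (18, -26)) = 36.4966
d((-23, 26), (5, -15)) = 49.6488
d((-23, 26), (-25, 4)) = 22.0907
d((-23, 26), (18, -26)) = 66.2193
d((5, -15), (-25, 4)) = 35.5106
d((5, -15), (18, -26)) = 17.0294
d((-25, 4), (18, -26)) = 52.4309

Closest pair: (13, -23) and (18, -26) with distance 5.831

The closest pair is (13, -23) and (18, -26) with Euclidean distance 5.831. For 7 points, brute-force pairwise comparison is shown above. For large n, the divide-and-conquer algorithm (sort by x, recurse on halves, check the dividing strip) achieves O(n log n).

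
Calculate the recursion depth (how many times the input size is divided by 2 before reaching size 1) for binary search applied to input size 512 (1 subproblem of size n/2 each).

For divide and conquer with division factor 2:

Problem sizes at each level:
Level 0: 512
Level 1: 256
Level 2: 128
Level 3: 64
Level 4: 32
Level 5: 16
Level 6: 8
Level 7: 4
Level 8: 2
Level 9: 1

The root is level 0 and the size-1 base case is level 9 (the tree spans levels 0 through 9, i.e. 10 levels counting the root), so the depth is the number of divisions: log_2(512) = 9

The recursion tree depth is log_2(512) = 9. At each level, the problem size is divided by 2, so it takes 9 divisions to reduce to a base case of size 1. The algorithm makes 1 recursive call at each level.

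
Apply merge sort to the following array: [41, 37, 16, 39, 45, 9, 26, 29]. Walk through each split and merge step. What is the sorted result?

Merge sort trace:

Split: [41, 37, 16, 39, 45, 9, 26, 29] -> [41, 37, 16, 39] and [45, 9, 26, 29]
  Split: [41, 37, 16, 39] -> [41, 37] and [16, 39]
    Split: [41, 37] -> [41] and [37]
    Merge: [41] + [37] -> [37, 41]
    Split: [16, 39] -> [16] and [39]
    Merge: [16] + [39] -> [16, 39]
  Merge: [37, 41] + [16, 39] -> [16, 37, 39, 41]
  Split: [45, 9, 26, 29] -> [45, 9] and [26, 29]
    Split: [45, 9] -> [45] and [9]
    Merge: [45] + [9] -> [9, 45]
    Split: [26, 29] -> [26] and [29]
    Merge: [26] + [29] -> [26, 29]
  Merge: [9, 45] + [26, 29] -> [9, 26, 29, 45]
Merge: [16, 37, 39, 41] + [9, 26, 29, 45] -> [9, 16, 26, 29, 37, 39, 41, 45]

Final sorted array: [9, 16, 26, 29, 37, 39, 41, 45]

The merge sort proceeds by recursively splitting the array and merging sorted halves.
After all merges, the sorted array is [9, 16, 26, 29, 37, 39, 41, 45].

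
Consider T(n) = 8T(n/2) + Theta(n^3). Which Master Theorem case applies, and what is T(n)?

Master Theorem for T(n) = 8T(n/2) + O(n^3):

a = 8, b = 2, c = 3
log_b(a) = log_2(8) = 3.0000

Case 2: c = 3 = log_2(8) = 3.0000
T(n) = O(n^3 log n) = O(n^3 log n)

For T(n) = 8T(n/2) + O(n^3): log_2(8) = 3.0000. This is Case 2 of the Master Theorem (c = log_b(a), equal work at all levels), giving O(n^3 log n).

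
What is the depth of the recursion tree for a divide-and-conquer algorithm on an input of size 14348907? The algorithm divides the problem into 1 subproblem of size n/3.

For divide and conquer with division factor 3:

Problem sizes at each level:
Level 0: 14348907
Level 1: 4782969
Level 2: 1594323
Level 3: 531441
Level 4: 177147
Level 5: 59049
Level 6: 19683
Level 7: 6561
Level 8: 2187
Level 9: 729
Level 10: 243
Level 11: 81
Level 12: 27
Level 13: 9
Level 14: 3
Level 15: 1

The root is level 0 and the size-1 base case is level 15 (the tree spans levels 0 through 15, i.e. 16 levels counting the root), so the depth is the number of divisions: log_3(14348907) = 15

The recursion tree depth is log_3(14348907) = 15. At each level, the problem size is divided by 3, so it takes 15 divisions to reduce to a base case of size 1. The algorithm makes 1 recursive call at each level.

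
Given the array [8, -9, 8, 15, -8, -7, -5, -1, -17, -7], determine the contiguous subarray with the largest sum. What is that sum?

Using Kadane's algorithm on [8, -9, 8, 15, -8, -7, -5, -1, -17, -7]:

Scanning through the array:
Position 1 (value -9): max_ending_here = -1, max_so_far = 8
Position 2 (value 8): max_ending_here = 8, max_so_far = 8
Position 3 (value 15): max_ending_here = 23, max_so_far = 23
Position 4 (value -8): max_ending_here = 15, max_so_far = 23
Position 5 (value -7): max_ending_here = 8, max_so_far = 23
Position 6 (value -5): max_ending_here = 3, max_so_far = 23
Position 7 (value -1): max_ending_here = 2, max_so_far = 23
Position 8 (value -17): max_ending_here = -15, max_so_far = 23
Position 9 (value -7): max_ending_here = -7, max_so_far = 23

Maximum subarray: [8, 15]
Maximum sum: 23

The maximum subarray is [8, 15] with sum 23. This subarray runs from index 2 to index 3.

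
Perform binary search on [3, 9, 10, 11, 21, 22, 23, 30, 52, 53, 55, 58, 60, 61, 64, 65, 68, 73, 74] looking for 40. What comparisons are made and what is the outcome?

Binary search for 40 in [3, 9, 10, 11, 21, 22, 23, 30, 52, 53, 55, 58, 60, 61, 64, 65, 68, 73, 74]:

lo=0, hi=18, mid=9, arr[mid]=53 -> 53 > 40, search left half
lo=0, hi=8, mid=4, arr[mid]=21 -> 21 < 40, search right half
lo=5, hi=8, mid=6, arr[mid]=23 -> 23 < 40, search right half
lo=7, hi=8, mid=7, arr[mid]=30 -> 30 < 40, search right half
lo=8, hi=8, mid=8, arr[mid]=52 -> 52 > 40, search left half
lo=8 > hi=7, target 40 not found

Binary search determines that 40 is not in the array after 5 comparisons. The search space was exhausted without finding the target.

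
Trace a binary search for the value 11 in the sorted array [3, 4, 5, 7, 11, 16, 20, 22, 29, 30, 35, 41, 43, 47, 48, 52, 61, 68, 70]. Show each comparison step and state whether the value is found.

Binary search for 11 in [3, 4, 5, 7, 11, 16, 20, 22, 29, 30, 35, 41, 43, 47, 48, 52, 61, 68, 70]:

lo=0, hi=18, mid=9, arr[mid]=30 -> 30 > 11, search left half
lo=0, hi=8, mid=4, arr[mid]=11 -> Found target at index 4!

Binary search finds 11 at index 4 after 2 comparisons. The search repeatedly halves the search space by comparing with the middle element.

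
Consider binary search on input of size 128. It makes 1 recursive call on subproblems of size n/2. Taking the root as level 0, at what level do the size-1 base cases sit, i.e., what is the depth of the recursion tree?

For divide and conquer with division factor 2:

Problem sizes at each level:
Level 0: 128
Level 1: 64
Level 2: 32
Level 3: 16
Level 4: 8
Level 5: 4
Level 6: 2
Level 7: 1

The root is level 0 and the size-1 base case is level 7 (the tree spans levels 0 through 7, i.e. 8 levels counting the root), so the depth is the number of divisions: log_2(128) = 7

The recursion tree depth is log_2(128) = 7. At each level, the problem size is divided by 2, so it takes 7 divisions to reduce to a base case of size 1. The algorithm makes 1 recursive call at each level.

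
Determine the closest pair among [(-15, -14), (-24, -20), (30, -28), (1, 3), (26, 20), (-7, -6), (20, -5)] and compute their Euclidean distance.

Computing all pairwise distances among 7 points:

d((-15, -14), (-24, -20)) = 10.8167 <-- minimum
d((-15, -14), (30, -28)) = 47.1275
d((-15, -14), (1, 3)) = 23.3452
d((-15, -14), (26, 20)) = 53.2635
d((-15, -14), (-7, -6)) = 11.3137
d((-15, -14), (20, -5)) = 36.1386
d((-24, -20), (30, -28)) = 54.5894
d((-24, -20), (1, 3)) = 33.9706
d((-24, -20), (26, 20)) = 64.0312
d((-24, -20), (-7, -6)) = 22.0227
d((-24, -20), (20, -5)) = 46.4866
d((30, -28), (1, 3)) = 42.45
d((30, -28), (26, 20)) = 48.1664
d((30, -28), (-7, -6)) = 43.0465
d((30, -28), (20, -5)) = 25.0799
d((1, 3), (26, 20)) = 30.2324
d((1, 3), (-7, -6)) = 12.0416
d((1, 3), (20, -5)) = 20.6155
d((26, 20), (-7, -6)) = 42.0119
d((26, 20), (20, -5)) = 25.7099
d((-7, -6), (20, -5)) = 27.0185

Closest pair: (-15, -14) and (-24, -20) with distance 10.8167

The closest pair is (-15, -14) and (-24, -20) with Euclidean distance 10.8167. For 7 points, brute-force pairwise comparison is shown above. For large n, the divide-and-conquer algorithm (sort by x, recurse on halves, check the dividing strip) achieves O(n log n).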